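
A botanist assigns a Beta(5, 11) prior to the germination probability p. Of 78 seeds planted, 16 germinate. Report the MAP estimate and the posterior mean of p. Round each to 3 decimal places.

Posterior: Beta(5+16, 11+62) = Beta(21, 73).
Mode = (21−1)/(21+73−2) = 20/92 = 0.217.
Mean = 21/(21+73) = 21/94 = 0.223.

MAP estimate = 0.217, posterior mean = 0.223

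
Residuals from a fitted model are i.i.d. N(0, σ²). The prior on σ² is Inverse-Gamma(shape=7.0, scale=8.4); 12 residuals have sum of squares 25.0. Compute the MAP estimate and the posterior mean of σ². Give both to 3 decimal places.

Posterior: Inverse-Gamma(shape = 7.0+12/2 = 13.0, scale = 8.4+25.0/2 = 20.9).
Mode = β/(α+1) = 20.9/14.0 = 1.493.
Mean = β/(α−1) = 20.9/12.0 = 1.742.
The mean is pulled above the mode by the posterior's right skew.

σ²_MAP = 1.493, E[σ²|data] = 1.742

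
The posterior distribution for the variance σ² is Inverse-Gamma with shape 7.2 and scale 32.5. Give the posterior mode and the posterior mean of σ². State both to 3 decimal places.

MAP: 3.963. Posterior mean: 5.242.

Mode = β/(α+1) = 32.5/8.2 = 3.963.
Mean = β/(α−1) = 32.5/6.2 = 5.242.
The posterior is right-skewed, so the mean exceeds the mode.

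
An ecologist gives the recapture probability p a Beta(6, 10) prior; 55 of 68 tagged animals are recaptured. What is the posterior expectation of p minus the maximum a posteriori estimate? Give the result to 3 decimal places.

-0.006

Posterior: Beta(6+55, 10+13) = Beta(61, 23).
Mode = (61−1)/(61+23−2) = 60/82 = 0.732.
Mean = 61/(61+23) = 61/84 = 0.726.
Difference = 0.726 − 0.732 = -0.006.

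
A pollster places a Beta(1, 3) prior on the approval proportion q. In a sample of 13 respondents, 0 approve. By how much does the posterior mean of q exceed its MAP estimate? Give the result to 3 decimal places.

Posterior: Beta(1+0, 3+13) = Beta(1, 16).
Since α = 1 ≤ 1 and β > 1, the Beta density is monotone decreasing on [0,1]; the mode is at 0.
Mean = 1/(1+16) = 0.059.
Difference = 0.059 − 0.000 = 0.059.
Right-skewed posterior ⇒ mode < mean.

0.059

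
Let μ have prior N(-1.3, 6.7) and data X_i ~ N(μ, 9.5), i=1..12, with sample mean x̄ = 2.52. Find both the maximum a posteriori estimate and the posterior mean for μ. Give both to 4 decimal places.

Posterior for μ is Normal. Precision-weighted mean: (1/6.7·-1.3 + 12/9.5·2.52) / (1/6.7 + 12/9.5) = 2.1163.
A Normal posterior is symmetric, so mode = mean.

MAP = 2.1163; posterior mean = 2.1163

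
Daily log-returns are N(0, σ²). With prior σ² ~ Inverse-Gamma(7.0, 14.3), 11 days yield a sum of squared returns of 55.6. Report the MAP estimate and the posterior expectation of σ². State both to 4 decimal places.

Posterior: Inverse-Gamma(shape = 7.0+11/2 = 12.5, scale = 14.3+55.6/2 = 42.1).
Mode = β/(α+1) = 42.1/13.5 = 3.1185.
Mean = β/(α−1) = 42.1/11.5 = 3.6609.

σ²_MAP = 3.1185, E[σ²|data] = 3.6609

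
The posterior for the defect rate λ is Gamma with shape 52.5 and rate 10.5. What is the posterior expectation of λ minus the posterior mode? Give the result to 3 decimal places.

0.095

Mode = (α−1)/β = 51.5/10.5 = 4.905.
Mean = α/β = 52.5/10.5 = 5.000.
Difference = 5.000 − 4.905 = 0.095.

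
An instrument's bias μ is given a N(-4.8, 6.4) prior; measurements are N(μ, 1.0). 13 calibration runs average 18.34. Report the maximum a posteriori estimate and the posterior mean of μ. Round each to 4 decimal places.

Posterior for μ is Normal. Precision-weighted mean: (1/6.4·-4.8 + 13/1.0·18.34) / (1/6.4 + 13/1.0) = 18.0652.
A Normal posterior is symmetric, so mode = mean.

maximum a posteriori estimate = 18.0652, posterior mean = 18.0652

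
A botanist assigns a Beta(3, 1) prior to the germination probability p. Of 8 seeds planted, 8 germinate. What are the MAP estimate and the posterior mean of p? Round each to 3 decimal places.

MAP: 1.000. Posterior mean: 0.917.

Posterior: Beta(3+8, 1+0) = Beta(11, 1).
Since β = 1 ≤ 1 and α > 1, the Beta density is monotone increasing on [0,1]; the mode is at 1.
Mean = 11/(11+1) = 0.917.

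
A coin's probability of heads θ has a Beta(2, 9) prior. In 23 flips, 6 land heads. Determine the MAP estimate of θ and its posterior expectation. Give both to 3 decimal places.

Posterior: Beta(2+6, 9+17) = Beta(8, 26).
Mode = (8−1)/(8+26−2) = 7/32 = 0.219.
Mean = 8/(8+26) = 8/34 = 0.235.
Right-skewed posterior ⇒ mode < mean.

MAP = 0.219; posterior mean = 0.235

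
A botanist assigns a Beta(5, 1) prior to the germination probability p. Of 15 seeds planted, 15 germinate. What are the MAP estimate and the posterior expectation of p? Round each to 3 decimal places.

Posterior: Beta(5+15, 1+0) = Beta(20, 1).
Since β = 1 ≤ 1 and α > 1, the Beta density is monotone increasing on [0,1]; the mode is at 1.
Mean = 20/(20+1) = 0.952.
The mean is pulled below the mode by the posterior's left skew.

MAP = 1.000, posterior mean = 0.952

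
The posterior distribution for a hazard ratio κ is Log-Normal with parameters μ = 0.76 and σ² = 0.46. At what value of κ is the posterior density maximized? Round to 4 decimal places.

Mode = exp(μ − σ²) = exp(0.30) = 1.3499.
Mean = exp(μ + σ²/2) = exp(0.990) = 2.6912.
This is the posterior mode — the MAP estimate.

1.3499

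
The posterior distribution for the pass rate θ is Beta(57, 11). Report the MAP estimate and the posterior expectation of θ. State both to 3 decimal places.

Mode = (57−1)/(57+11−2) = 56/66 = 0.848.
Mean = 57/(57+11) = 57/68 = 0.838.

MAP estimate = 0.848, posterior expectation = 0.838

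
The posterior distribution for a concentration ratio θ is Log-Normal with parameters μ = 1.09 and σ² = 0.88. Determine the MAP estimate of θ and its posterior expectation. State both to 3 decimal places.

Mode = exp(μ − σ²) = exp(0.21) = 1.234.
Mean = exp(μ + σ²/2) = exp(1.530) = 4.618.
The mean is pulled above the mode by the posterior's right skew.

MAP estimate = 1.234, posterior expectation = 4.618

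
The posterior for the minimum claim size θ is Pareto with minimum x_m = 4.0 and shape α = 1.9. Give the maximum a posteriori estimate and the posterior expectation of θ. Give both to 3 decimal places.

The Pareto density is strictly decreasing on [x_m, ∞), so the mode is x_m = 4.000.
Mean = α·x_m/(α−1) = 1.9·4.0/0.9 = 8.444.
Mean > mode: the posterior has a right tail.

MAP: 4.000. Posterior mean: 8.444.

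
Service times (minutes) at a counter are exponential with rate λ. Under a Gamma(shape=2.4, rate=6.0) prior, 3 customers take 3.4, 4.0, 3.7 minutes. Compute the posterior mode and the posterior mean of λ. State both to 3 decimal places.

MAP = 0.257, posterior mean = 0.316

Σ times = 11.1. Posterior: Gamma(shape = 2.4+3 = 5.4, rate = 6.0+11.1 = 17.1).
Mode = (α−1)/β = 4.4/17.1 = 0.257.
Mean = α/β = 5.4/17.1 = 0.316.
Mean > mode: the posterior has a right tail.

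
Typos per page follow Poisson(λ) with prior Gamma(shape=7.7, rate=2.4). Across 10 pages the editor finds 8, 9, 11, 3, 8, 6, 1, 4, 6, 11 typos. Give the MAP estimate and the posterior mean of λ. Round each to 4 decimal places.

Σ counts = 67. Posterior: Gamma(shape = 7.7+67 = 74.7, rate = 2.4+10 = 12.4).
Mode = (α−1)/β = 73.7/12.4 = 5.9435.
Mean = α/β = 74.7/12.4 = 6.0242.
The mean is pulled above the mode by the posterior's right skew.

MAP = 5.9435; posterior mean = 6.0242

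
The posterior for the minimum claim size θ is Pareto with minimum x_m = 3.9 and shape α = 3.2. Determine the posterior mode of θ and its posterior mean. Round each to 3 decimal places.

The Pareto density is strictly decreasing on [x_m, ∞), so the mode is x_m = 3.900.
Mean = α·x_m/(α−1) = 3.2·3.9/2.2 = 5.673.

θ_MAP = 3.900, E[θ|data] = 5.673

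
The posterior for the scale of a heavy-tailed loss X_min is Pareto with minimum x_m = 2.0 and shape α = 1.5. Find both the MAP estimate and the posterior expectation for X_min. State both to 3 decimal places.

X_min_MAP = 2.000, E[X_min|data] = 6.000

The Pareto density is strictly decreasing on [x_m, ∞), so the mode is x_m = 2.000.
Mean = α·x_m/(α−1) = 1.5·2.0/0.5 = 6.000.
The posterior is right-skewed, so the mean exceeds the mode.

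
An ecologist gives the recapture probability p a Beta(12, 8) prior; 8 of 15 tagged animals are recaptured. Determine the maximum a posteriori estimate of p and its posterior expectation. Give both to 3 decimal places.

MAP = 0.576; posterior mean = 0.571

Posterior: Beta(12+8, 8+7) = Beta(20, 15).
Mode = (20−1)/(20+15−2) = 19/33 = 0.576.
Mean = 20/(20+15) = 20/35 = 0.571.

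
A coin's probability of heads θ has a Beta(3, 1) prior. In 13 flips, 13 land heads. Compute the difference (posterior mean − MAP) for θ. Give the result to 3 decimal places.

Posterior: Beta(3+13, 1+0) = Beta(16, 1).
Since β = 1 ≤ 1 and α > 1, the Beta density is monotone increasing on [0,1]; the mode is at 1.
Mean = 16/(16+1) = 0.941.
Difference = 0.941 − 1.000 = -0.059.

-0.059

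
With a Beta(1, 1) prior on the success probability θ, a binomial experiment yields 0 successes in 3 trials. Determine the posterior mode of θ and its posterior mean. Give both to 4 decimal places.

Posterior: Beta(1+0, 1+3) = Beta(1, 4).
Since α = 1 ≤ 1 and β > 1, the Beta density is monotone decreasing on [0,1]; the mode is at 0.
Mean = 1/(1+4) = 0.2000.
The posterior is right-skewed, so the mean exceeds the mode.

posterior mode = 0.0000, posterior mean = 0.2000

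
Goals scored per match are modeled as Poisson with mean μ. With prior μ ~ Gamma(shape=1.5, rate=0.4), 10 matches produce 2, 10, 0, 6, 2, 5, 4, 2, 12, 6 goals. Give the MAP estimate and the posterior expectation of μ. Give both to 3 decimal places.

Σ counts = 49. Posterior: Gamma(shape = 1.5+49 = 50.5, rate = 0.4+10 = 10.4).
Mode = (α−1)/β = 49.5/10.4 = 4.760.
Mean = α/β = 50.5/10.4 = 4.856.

MAP = 4.760; posterior mean = 4.856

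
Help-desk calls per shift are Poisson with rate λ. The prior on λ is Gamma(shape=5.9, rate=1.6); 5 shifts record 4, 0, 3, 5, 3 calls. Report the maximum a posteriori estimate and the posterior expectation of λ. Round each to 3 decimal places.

Σ counts = 15. Posterior: Gamma(shape = 5.9+15 = 20.9, rate = 1.6+5 = 6.6).
Mode = (α−1)/β = 19.9/6.6 = 3.015.
Mean = α/β = 20.9/6.6 = 3.167.
Right-skewed posterior ⇒ mode < mean.

MAP = 3.015; posterior mean = 3.167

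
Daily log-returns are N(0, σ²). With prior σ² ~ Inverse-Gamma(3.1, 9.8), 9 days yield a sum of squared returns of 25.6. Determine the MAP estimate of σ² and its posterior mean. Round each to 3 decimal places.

MAP: 2.628. Posterior mean: 3.424.

Posterior: Inverse-Gamma(shape = 3.1+9/2 = 7.6, scale = 9.8+25.6/2 = 22.6).
Mode = β/(α+1) = 22.6/8.6 = 2.628.
Mean = β/(α−1) = 22.6/6.6 = 3.424.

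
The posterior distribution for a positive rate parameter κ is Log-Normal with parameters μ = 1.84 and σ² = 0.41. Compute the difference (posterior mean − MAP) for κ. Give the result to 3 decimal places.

Mode = exp(μ − σ²) = exp(1.43) = 4.179.
Mean = exp(μ + σ²/2) = exp(2.045) = 7.729.
Difference = 7.729 − 4.179 = 3.550.
The posterior is right-skewed, so the mean exceeds the mode.

3.550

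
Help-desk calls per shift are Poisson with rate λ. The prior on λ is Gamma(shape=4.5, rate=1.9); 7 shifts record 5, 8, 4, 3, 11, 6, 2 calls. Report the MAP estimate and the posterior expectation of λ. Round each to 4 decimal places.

Σ counts = 39. Posterior: Gamma(shape = 4.5+39 = 43.5, rate = 1.9+7 = 8.9).
Mode = (α−1)/β = 42.5/8.9 = 4.7753.
Mean = α/β = 43.5/8.9 = 4.8876.

MAP estimate = 4.7753, posterior expectation = 4.8876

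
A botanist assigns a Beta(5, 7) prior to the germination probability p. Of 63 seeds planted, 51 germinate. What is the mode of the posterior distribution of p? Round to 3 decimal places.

Posterior: Beta(5+51, 7+12) = Beta(56, 19).
Mode = (56−1)/(56+19−2) = 55/73 = 0.753.
Mean = 56/(56+19) = 56/75 = 0.747.
This is the posterior mode — the MAP estimate.

0.753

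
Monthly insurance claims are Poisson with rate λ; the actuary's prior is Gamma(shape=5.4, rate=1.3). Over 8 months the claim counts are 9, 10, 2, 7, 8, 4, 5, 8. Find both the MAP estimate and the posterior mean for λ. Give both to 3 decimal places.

Σ counts = 53. Posterior: Gamma(shape = 5.4+53 = 58.4, rate = 1.3+8 = 9.3).
Mode = (α−1)/β = 57.4/9.3 = 6.172.
Mean = α/β = 58.4/9.3 = 6.280.

MAP = 6.172, posterior mean = 6.280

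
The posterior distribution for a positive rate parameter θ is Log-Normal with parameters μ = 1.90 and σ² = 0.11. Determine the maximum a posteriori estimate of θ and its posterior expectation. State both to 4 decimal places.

MAP = 5.9895; posterior mean = 7.0639

Mode = exp(μ − σ²) = exp(1.79) = 5.9895.
Mean = exp(μ + σ²/2) = exp(1.955) = 7.0639.
The mean is pulled above the mode by the posterior's right skew.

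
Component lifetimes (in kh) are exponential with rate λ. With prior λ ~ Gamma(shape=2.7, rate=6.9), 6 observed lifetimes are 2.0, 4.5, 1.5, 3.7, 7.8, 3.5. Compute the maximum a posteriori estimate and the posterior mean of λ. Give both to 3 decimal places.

Σ times = 23.0. Posterior: Gamma(shape = 2.7+6 = 8.7, rate = 6.9+23.0 = 29.9).
Mode = (α−1)/β = 7.7/29.9 = 0.258.
Mean = α/β = 8.7/29.9 = 0.291.
Mean > mode: the posterior has a right tail.

MAP = 0.258, posterior mean = 0.291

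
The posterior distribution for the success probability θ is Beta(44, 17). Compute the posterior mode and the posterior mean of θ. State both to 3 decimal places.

posterior mode = 0.729, posterior mean = 0.721

Mode = (44−1)/(44+17−2) = 43/59 = 0.729.
Mean = 44/(44+17) = 44/61 = 0.721.
The posterior is left-skewed, so the mode exceeds the mean.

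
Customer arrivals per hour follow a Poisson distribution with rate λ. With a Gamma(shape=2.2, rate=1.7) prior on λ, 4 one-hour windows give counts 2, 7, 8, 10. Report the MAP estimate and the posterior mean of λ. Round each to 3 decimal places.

MAP = 4.947, posterior mean = 5.123

Σ counts = 27. Posterior: Gamma(shape = 2.2+27 = 29.2, rate = 1.7+4 = 5.7).
Mode = (α−1)/β = 28.2/5.7 = 4.947.
Mean = α/β = 29.2/5.7 = 5.123.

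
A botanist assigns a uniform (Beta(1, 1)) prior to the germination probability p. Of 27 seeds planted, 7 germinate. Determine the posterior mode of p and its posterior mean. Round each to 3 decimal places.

Posterior: Beta(1+7, 1+20) = Beta(8, 21).
Mode = (8−1)/(8+21−2) = 7/27 = 0.259.
Mean = 8/(8+21) = 8/29 = 0.276.

posterior mode = 0.259, posterior mean = 0.276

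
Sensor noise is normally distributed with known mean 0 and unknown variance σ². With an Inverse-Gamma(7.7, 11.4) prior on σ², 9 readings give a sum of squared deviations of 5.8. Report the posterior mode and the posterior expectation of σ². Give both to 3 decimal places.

σ²_MAP = 1.083, E[σ²|data] = 1.277

Posterior: Inverse-Gamma(shape = 7.7+9/2 = 12.2, scale = 11.4+5.8/2 = 14.3).
Mode = β/(α+1) = 14.3/13.2 = 1.083.
Mean = β/(α−1) = 14.3/11.2 = 1.277.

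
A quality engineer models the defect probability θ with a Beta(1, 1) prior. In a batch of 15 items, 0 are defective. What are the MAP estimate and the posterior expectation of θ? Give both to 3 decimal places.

Posterior: Beta(1+0, 1+15) = Beta(1, 16).
Since α = 1 ≤ 1 and β > 1, the Beta density is monotone decreasing on [0,1]; the mode is at 0.
Mean = 1/(1+16) = 0.059.
The posterior is right-skewed, so the mean exceeds the mode.

MAP = 0.000, posterior mean = 0.059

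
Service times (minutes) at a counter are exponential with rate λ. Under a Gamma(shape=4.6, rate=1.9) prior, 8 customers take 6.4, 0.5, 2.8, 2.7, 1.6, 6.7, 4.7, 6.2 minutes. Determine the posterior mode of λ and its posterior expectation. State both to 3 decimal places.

posterior mode = 0.346, posterior expectation = 0.376

Σ times = 31.6. Posterior: Gamma(shape = 4.6+8 = 12.6, rate = 1.9+31.6 = 33.5).
Mode = (α−1)/β = 11.6/33.5 = 0.346.
Mean = α/β = 12.6/33.5 = 0.376.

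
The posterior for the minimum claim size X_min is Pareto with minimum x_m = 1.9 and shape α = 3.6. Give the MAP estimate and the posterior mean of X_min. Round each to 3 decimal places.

The Pareto density is strictly decreasing on [x_m, ∞), so the mode is x_m = 1.900.
Mean = α·x_m/(α−1) = 3.6·1.9/2.6 = 2.631.

MAP estimate = 1.900, posterior mean = 2.631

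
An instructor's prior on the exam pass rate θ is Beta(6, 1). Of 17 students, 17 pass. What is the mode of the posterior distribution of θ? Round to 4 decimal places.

Posterior: Beta(6+17, 1+0) = Beta(23, 1).
Since β = 1 ≤ 1 and α > 1, the Beta density is monotone increasing on [0,1]; the mode is at 1.
Mean = 23/(23+1) = 0.9583.
This is the posterior mode — the MAP estimate.

1.0000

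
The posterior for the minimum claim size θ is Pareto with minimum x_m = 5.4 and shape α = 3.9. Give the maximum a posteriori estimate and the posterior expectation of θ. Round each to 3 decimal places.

The Pareto density is strictly decreasing on [x_m, ∞), so the mode is x_m = 5.400.
Mean = α·x_m/(α−1) = 3.9·5.4/2.9 = 7.262.
The mean is pulled above the mode by the posterior's right skew.

MAP = 5.400, posterior mean = 7.262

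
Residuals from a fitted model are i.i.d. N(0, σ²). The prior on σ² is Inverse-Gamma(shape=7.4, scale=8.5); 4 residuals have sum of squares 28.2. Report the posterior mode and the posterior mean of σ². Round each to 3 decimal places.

MAP = 2.173, posterior mean = 2.690

Posterior: Inverse-Gamma(shape = 7.4+4/2 = 9.4, scale = 8.5+28.2/2 = 22.6).
Mode = β/(α+1) = 22.6/10.4 = 2.173.
Mean = β/(α−1) = 22.6/8.4 = 2.690.
Right-skewed posterior ⇒ mode < mean.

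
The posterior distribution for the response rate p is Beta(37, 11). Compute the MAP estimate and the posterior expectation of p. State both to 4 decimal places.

Mode = (37−1)/(37+11−2) = 36/46 = 0.7826.
Mean = 37/(37+11) = 37/48 = 0.7708.

MAP estimate = 0.7826, posterior expectation = 0.7708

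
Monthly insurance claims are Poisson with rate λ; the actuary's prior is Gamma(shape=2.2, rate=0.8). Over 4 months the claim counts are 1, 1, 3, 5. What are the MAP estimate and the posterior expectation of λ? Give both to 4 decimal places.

λ_MAP = 2.3333, E[λ|data] = 2.5417

Σ counts = 10. Posterior: Gamma(shape = 2.2+10 = 12.2, rate = 0.8+4 = 4.8).
Mode = (α−1)/β = 11.2/4.8 = 2.3333.
Mean = α/β = 12.2/4.8 = 2.5417.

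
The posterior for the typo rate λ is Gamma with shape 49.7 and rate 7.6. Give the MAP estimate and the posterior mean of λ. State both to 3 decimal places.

Mode = (α−1)/β = 48.7/7.6 = 6.408.
Mean = α/β = 49.7/7.6 = 6.539.

MAP estimate = 6.408, posterior mean = 6.539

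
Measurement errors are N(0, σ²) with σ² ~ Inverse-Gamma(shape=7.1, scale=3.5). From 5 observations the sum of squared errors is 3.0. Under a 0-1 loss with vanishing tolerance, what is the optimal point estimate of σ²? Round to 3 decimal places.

0.472

Posterior: Inverse-Gamma(shape = 7.1+5/2 = 9.6, scale = 3.5+3.0/2 = 5.0).
Mode = β/(α+1) = 5.0/10.6 = 0.472.
Mean = β/(α−1) = 5.0/8.6 = 0.581.
This is the posterior mode — the MAP estimate.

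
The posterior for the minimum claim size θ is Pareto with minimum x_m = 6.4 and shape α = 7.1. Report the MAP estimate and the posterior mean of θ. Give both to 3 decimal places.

The Pareto density is strictly decreasing on [x_m, ∞), so the mode is x_m = 6.400.
Mean = α·x_m/(α−1) = 7.1·6.4/6.1 = 7.449.
Right-skewed posterior ⇒ mode < mean.

MAP = 6.400, posterior mean = 7.449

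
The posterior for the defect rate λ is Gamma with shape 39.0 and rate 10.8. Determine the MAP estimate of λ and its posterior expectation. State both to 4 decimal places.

MAP estimate = 3.5185, posterior expectation = 3.6111

Mode = (α−1)/β = 38.0/10.8 = 3.5185.
Mean = α/β = 39.0/10.8 = 3.6111.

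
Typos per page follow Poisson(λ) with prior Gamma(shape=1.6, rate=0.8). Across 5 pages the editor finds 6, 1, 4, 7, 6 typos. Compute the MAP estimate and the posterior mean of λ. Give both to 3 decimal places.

MAP estimate = 4.241, posterior mean = 4.414

Σ counts = 24. Posterior: Gamma(shape = 1.6+24 = 25.6, rate = 0.8+5 = 5.8).
Mode = (α−1)/β = 24.6/5.8 = 4.241.
Mean = α/β = 25.6/5.8 = 4.414.
Right-skewed posterior ⇒ mode < mean.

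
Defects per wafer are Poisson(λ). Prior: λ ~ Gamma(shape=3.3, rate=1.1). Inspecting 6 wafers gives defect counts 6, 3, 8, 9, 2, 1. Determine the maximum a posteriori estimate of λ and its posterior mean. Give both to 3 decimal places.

Σ counts = 29. Posterior: Gamma(shape = 3.3+29 = 32.3, rate = 1.1+6 = 7.1).
Mode = (α−1)/β = 31.3/7.1 = 4.408.
Mean = α/β = 32.3/7.1 = 4.549.
Right-skewed posterior ⇒ mode < mean.

MAP = 4.408; posterior mean = 4.549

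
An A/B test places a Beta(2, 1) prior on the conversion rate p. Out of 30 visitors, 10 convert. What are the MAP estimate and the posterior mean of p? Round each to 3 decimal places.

MAP = 0.355; posterior mean = 0.364

Posterior: Beta(2+10, 1+20) = Beta(12, 21).
Mode = (12−1)/(12+21−2) = 11/31 = 0.355.
Mean = 12/(12+21) = 12/33 = 0.364.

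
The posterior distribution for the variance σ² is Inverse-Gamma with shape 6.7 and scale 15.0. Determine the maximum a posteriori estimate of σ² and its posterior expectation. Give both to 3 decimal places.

Mode = β/(α+1) = 15.0/7.7 = 1.948.
Mean = β/(α−1) = 15.0/5.7 = 2.632.
Right-skewed posterior ⇒ mode < mean.

σ²_MAP = 1.948, E[σ²|data] = 2.632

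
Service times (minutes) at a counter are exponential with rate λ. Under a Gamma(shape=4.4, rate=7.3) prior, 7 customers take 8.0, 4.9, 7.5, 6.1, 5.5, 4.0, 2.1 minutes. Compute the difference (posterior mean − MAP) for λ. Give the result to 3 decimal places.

Σ times = 38.1. Posterior: Gamma(shape = 4.4+7 = 11.4, rate = 7.3+38.1 = 45.4).
Mode = (α−1)/β = 10.4/45.4 = 0.229.
Mean = α/β = 11.4/45.4 = 0.251.
Difference = 0.251 − 0.229 = 0.022.

0.022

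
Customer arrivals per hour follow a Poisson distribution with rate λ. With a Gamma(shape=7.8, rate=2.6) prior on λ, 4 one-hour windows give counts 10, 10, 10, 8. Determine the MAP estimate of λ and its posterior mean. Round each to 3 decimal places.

λ_MAP = 6.788, E[λ|data] = 6.939

Σ counts = 38. Posterior: Gamma(shape = 7.8+38 = 45.8, rate = 2.6+4 = 6.6).
Mode = (α−1)/β = 44.8/6.6 = 6.788.
Mean = α/β = 45.8/6.6 = 6.939.
The posterior is right-skewed, so the mean exceeds the mode.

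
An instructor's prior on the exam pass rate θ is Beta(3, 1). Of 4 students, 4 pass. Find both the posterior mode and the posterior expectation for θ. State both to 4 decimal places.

θ_MAP = 1.0000, E[θ|data] = 0.8750

Posterior: Beta(3+4, 1+0) = Beta(7, 1).
Since β = 1 ≤ 1 and α > 1, the Beta density is monotone increasing on [0,1]; the mode is at 1.
Mean = 7/(7+1) = 0.8750.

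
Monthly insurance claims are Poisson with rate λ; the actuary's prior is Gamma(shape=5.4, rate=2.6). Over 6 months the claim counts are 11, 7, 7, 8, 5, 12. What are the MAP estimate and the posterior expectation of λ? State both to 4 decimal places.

Σ counts = 50. Posterior: Gamma(shape = 5.4+50 = 55.4, rate = 2.6+6 = 8.6).
Mode = (α−1)/β = 54.4/8.6 = 6.3256.
Mean = α/β = 55.4/8.6 = 6.4419.
Mean > mode: the posterior has a right tail.

λ_MAP = 6.3256, E[λ|data] = 6.4419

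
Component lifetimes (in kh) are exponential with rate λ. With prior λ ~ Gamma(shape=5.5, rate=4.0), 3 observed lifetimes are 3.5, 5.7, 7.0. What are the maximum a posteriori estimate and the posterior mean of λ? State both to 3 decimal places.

Σ times = 16.2. Posterior: Gamma(shape = 5.5+3 = 8.5, rate = 4.0+16.2 = 20.2).
Mode = (α−1)/β = 7.5/20.2 = 0.371.
Mean = α/β = 8.5/20.2 = 0.421.

λ_MAP = 0.371, E[λ|data] = 0.421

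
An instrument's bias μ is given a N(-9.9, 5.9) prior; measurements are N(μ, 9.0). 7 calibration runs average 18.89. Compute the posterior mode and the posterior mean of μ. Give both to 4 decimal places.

MAP: 13.7387. Posterior mean: 13.7387.

Posterior for μ is Normal. Precision-weighted mean: (1/5.9·-9.9 + 7/9.0·18.89) / (1/5.9 + 7/9.0) = 13.7387.
A Normal posterior is symmetric, so mode = mean.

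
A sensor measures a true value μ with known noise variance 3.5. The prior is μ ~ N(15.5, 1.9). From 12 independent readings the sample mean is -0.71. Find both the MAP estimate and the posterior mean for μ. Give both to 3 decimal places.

Posterior for μ is Normal. Precision-weighted mean: (1/1.9·15.5 + 12/3.5·-0.71) / (1/1.9 + 12/3.5) = 1.447.
A Normal posterior is symmetric, so mode = mean.

MAP: 1.447. Posterior mean: 1.447.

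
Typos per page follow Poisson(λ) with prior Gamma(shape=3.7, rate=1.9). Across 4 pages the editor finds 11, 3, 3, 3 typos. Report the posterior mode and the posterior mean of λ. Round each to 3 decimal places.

Σ counts = 20. Posterior: Gamma(shape = 3.7+20 = 23.7, rate = 1.9+4 = 5.9).
Mode = (α−1)/β = 22.7/5.9 = 3.847.
Mean = α/β = 23.7/5.9 = 4.017.
The posterior is right-skewed, so the mean exceeds the mode.

MAP = 3.847, posterior mean = 4.017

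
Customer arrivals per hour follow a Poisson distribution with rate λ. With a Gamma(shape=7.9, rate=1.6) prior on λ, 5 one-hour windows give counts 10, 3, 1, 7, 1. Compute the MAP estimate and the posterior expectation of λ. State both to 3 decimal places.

λ_MAP = 4.379, E[λ|data] = 4.530

Σ counts = 22. Posterior: Gamma(shape = 7.9+22 = 29.9, rate = 1.6+5 = 6.6).
Mode = (α−1)/β = 28.9/6.6 = 4.379.
Mean = α/β = 29.9/6.6 = 4.530.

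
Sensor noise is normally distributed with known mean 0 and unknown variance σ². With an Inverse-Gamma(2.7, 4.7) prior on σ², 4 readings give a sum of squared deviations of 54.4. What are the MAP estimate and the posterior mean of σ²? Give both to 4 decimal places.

Posterior: Inverse-Gamma(shape = 2.7+4/2 = 4.7, scale = 4.7+54.4/2 = 31.9).
Mode = β/(α+1) = 31.9/5.7 = 5.5965.
Mean = β/(α−1) = 31.9/3.7 = 8.6216.
Right-skewed posterior ⇒ mode < mean.

MAP estimate = 5.5965, posterior mean = 8.6216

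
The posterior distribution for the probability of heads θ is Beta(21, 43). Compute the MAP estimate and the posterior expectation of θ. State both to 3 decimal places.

Mode = (21−1)/(21+43−2) = 20/62 = 0.323.
Mean = 21/(21+43) = 21/64 = 0.328.

MAP = 0.323, posterior mean = 0.328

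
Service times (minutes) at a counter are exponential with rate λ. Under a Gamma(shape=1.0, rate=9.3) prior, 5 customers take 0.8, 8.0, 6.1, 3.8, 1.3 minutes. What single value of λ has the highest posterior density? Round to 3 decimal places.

0.171

Σ times = 20.0. Posterior: Gamma(shape = 1.0+5 = 6.0, rate = 9.3+20.0 = 29.3).
Mode = (α−1)/β = 5.0/29.3 = 0.171.
Mean = α/β = 6.0/29.3 = 0.205.
This is the posterior mode — the MAP estimate.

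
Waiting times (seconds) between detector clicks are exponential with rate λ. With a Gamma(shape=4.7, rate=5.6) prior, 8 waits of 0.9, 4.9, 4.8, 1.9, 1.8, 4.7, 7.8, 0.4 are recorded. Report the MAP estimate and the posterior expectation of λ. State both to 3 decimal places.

MAP: 0.357. Posterior mean: 0.387.

Σ times = 27.2. Posterior: Gamma(shape = 4.7+8 = 12.7, rate = 5.6+27.2 = 32.8).
Mode = (α−1)/β = 11.7/32.8 = 0.357.
Mean = α/β = 12.7/32.8 = 0.387.
The mean is pulled above the mode by the posterior's right skew.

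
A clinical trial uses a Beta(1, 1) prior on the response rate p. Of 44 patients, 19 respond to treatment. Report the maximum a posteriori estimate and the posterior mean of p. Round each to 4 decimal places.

MAP: 0.4318. Posterior mean: 0.4348.

Posterior: Beta(1+19, 1+25) = Beta(20, 26).
Mode = (20−1)/(20+26−2) = 19/44 = 0.4318.
With a flat prior the MAP equals the MLE, 19/44.
Mean = 20/(20+26) = 20/46 = 0.4348.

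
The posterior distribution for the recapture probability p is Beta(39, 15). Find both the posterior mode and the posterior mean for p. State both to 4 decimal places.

Mode = (39−1)/(39+15−2) = 38/52 = 0.7308.
Mean = 39/(39+15) = 39/54 = 0.7222.

p_MAP = 0.7308, E[p|data] = 0.7222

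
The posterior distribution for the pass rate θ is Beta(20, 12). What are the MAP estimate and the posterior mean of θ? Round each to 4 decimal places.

Mode = (20−1)/(20+12−2) = 19/30 = 0.6333.
Mean = 20/(20+12) = 20/32 = 0.6250.
Mode > mean: the posterior has a left tail.

MAP = 0.6333, posterior mean = 0.6250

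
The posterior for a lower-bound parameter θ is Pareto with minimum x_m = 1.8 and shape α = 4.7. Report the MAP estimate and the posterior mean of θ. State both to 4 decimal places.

θ_MAP = 1.8000, E[θ|data] = 2.2865

The Pareto density is strictly decreasing on [x_m, ∞), so the mode is x_m = 1.8000.
Mean = α·x_m/(α−1) = 4.7·1.8/3.7 = 2.2865.
Mean > mode: the posterior has a right tail.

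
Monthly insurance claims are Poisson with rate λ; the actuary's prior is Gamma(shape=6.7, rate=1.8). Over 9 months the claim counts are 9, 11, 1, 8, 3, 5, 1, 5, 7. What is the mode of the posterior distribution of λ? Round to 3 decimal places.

5.157

Σ counts = 50. Posterior: Gamma(shape = 6.7+50 = 56.7, rate = 1.8+9 = 10.8).
Mode = (α−1)/β = 55.7/10.8 = 5.157.
Mean = α/β = 56.7/10.8 = 5.250.
This is the posterior mode — the MAP estimate.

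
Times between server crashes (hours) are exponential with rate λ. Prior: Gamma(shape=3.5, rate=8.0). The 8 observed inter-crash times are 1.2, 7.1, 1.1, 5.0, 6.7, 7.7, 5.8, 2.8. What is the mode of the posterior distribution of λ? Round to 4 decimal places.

0.2313

Σ times = 37.4. Posterior: Gamma(shape = 3.5+8 = 11.5, rate = 8.0+37.4 = 45.4).
Mode = (α−1)/β = 10.5/45.4 = 0.2313.
Mean = α/β = 11.5/45.4 = 0.2533.
This is the posterior mode — the MAP estimate.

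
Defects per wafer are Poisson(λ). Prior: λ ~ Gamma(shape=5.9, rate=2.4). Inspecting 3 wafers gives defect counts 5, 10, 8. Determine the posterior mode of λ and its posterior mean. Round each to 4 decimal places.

posterior mode = 5.1667, posterior mean = 5.3519

Σ counts = 23. Posterior: Gamma(shape = 5.9+23 = 28.9, rate = 2.4+3 = 5.4).
Mode = (α−1)/β = 27.9/5.4 = 5.1667.
Mean = α/β = 28.9/5.4 = 5.3519.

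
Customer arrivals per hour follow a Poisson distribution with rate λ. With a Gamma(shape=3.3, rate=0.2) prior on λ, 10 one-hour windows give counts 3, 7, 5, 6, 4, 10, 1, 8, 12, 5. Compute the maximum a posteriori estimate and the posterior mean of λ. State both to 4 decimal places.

MAP = 6.2059; posterior mean = 6.3039

Σ counts = 61. Posterior: Gamma(shape = 3.3+61 = 64.3, rate = 0.2+10 = 10.2).
Mode = (α−1)/β = 63.3/10.2 = 6.2059.
Mean = α/β = 64.3/10.2 = 6.3039.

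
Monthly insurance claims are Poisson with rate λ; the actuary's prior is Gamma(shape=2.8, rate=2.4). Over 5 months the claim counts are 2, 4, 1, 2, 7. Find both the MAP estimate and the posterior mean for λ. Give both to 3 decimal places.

λ_MAP = 2.405, E[λ|data] = 2.541

Σ counts = 16. Posterior: Gamma(shape = 2.8+16 = 18.8, rate = 2.4+5 = 7.4).
Mode = (α−1)/β = 17.8/7.4 = 2.405.
Mean = α/β = 18.8/7.4 = 2.541.
Mean > mode: the posterior has a right tail.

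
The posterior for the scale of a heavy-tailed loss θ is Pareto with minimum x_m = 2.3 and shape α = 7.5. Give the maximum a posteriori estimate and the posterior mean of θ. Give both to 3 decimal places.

The Pareto density is strictly decreasing on [x_m, ∞), so the mode is x_m = 2.300.
Mean = α·x_m/(α−1) = 7.5·2.3/6.5 = 2.654.

MAP: 2.300. Posterior mean: 2.654.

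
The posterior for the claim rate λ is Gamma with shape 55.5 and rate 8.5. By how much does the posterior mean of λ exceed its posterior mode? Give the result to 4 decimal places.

Mode = (α−1)/β = 54.5/8.5 = 6.4118.
Mean = α/β = 55.5/8.5 = 6.5294.
Difference = 6.5294 − 6.4118 = 0.1176.
The mean is pulled above the mode by the posterior's right skew.

0.1176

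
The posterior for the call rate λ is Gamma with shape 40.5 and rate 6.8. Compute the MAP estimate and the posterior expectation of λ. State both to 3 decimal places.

Mode = (α−1)/β = 39.5/6.8 = 5.809.
Mean = α/β = 40.5/6.8 = 5.956.
The posterior is right-skewed, so the mean exceeds the mode.

λ_MAP = 5.809, E[λ|data] = 5.956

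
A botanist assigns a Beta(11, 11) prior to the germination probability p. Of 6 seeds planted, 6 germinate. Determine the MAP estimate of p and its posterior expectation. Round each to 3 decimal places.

p_MAP = 0.615, E[p|data] = 0.607

Posterior: Beta(11+6, 11+0) = Beta(17, 11).
Mode = (17−1)/(17+11−2) = 16/26 = 0.615.
Mean = 17/(17+11) = 17/28 = 0.607.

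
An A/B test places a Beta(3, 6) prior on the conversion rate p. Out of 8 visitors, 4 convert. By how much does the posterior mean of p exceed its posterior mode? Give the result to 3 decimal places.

Posterior: Beta(3+4, 6+4) = Beta(7, 10).
Mode = (7−1)/(7+10−2) = 6/15 = 0.400.
Mean = 7/(7+10) = 7/17 = 0.412.
Difference = 0.412 − 0.400 = 0.012.

0.012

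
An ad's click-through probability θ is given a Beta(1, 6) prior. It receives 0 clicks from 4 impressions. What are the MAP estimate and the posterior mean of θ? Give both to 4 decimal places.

Posterior: Beta(1+0, 6+4) = Beta(1, 10).
Since α = 1 ≤ 1 and β > 1, the Beta density is monotone decreasing on [0,1]; the mode is at 0.
Mean = 1/(1+10) = 0.0909.

MAP estimate = 0.0000, posterior mean = 0.0909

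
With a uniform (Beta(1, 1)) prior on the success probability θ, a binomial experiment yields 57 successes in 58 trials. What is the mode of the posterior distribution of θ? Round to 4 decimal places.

Posterior: Beta(1+57, 1+1) = Beta(58, 2).
Mode = (58−1)/(58+2−2) = 57/58 = 0.9828.
Mean = 58/(58+2) = 58/60 = 0.9667.
This is the posterior mode — the MAP estimate.

0.9828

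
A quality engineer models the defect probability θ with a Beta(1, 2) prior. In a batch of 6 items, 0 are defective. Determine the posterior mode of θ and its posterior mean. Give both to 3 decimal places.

MAP = 0.000, posterior mean = 0.111

Posterior: Beta(1+0, 2+6) = Beta(1, 8).
Since α = 1 ≤ 1 and β > 1, the Beta density is monotone decreasing on [0,1]; the mode is at 0.
Mean = 1/(1+8) = 0.111.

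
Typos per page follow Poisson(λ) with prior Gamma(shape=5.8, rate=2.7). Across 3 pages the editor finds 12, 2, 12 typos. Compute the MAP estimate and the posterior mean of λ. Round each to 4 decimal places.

Σ counts = 26. Posterior: Gamma(shape = 5.8+26 = 31.8, rate = 2.7+3 = 5.7).
Mode = (α−1)/β = 30.8/5.7 = 5.4035.
Mean = α/β = 31.8/5.7 = 5.5789.

λ_MAP = 5.4035, E[λ|data] = 5.5789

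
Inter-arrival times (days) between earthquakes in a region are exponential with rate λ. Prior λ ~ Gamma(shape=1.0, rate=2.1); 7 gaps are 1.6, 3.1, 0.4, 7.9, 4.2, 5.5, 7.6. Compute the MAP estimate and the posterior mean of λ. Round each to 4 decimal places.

Σ times = 30.3. Posterior: Gamma(shape = 1.0+7 = 8.0, rate = 2.1+30.3 = 32.4).
Mode = (α−1)/β = 7.0/32.4 = 0.2160.
Mean = α/β = 8.0/32.4 = 0.2469.

MAP estimate = 0.2160, posterior mean = 0.2469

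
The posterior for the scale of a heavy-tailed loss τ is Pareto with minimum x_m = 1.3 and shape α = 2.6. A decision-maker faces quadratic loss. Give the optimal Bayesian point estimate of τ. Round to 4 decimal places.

2.1125

The Pareto density is strictly decreasing on [x_m, ∞), so the mode is x_m = 1.3000.
Mean = α·x_m/(α−1) = 2.6·1.3/1.6 = 2.1125.
Quadratic loss ⇒ the optimal estimator is the posterior mean.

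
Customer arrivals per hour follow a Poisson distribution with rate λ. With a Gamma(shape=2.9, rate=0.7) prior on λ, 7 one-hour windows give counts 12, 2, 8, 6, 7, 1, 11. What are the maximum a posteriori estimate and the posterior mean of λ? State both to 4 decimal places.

Σ counts = 47. Posterior: Gamma(shape = 2.9+47 = 49.9, rate = 0.7+7 = 7.7).
Mode = (α−1)/β = 48.9/7.7 = 6.3506.
Mean = α/β = 49.9/7.7 = 6.4805.

maximum a posteriori estimate = 6.3506, posterior mean = 6.4805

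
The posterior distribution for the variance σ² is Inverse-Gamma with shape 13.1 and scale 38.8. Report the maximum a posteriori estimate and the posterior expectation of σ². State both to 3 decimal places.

σ²_MAP = 2.752, E[σ²|data] = 3.207

Mode = β/(α+1) = 38.8/14.1 = 2.752.
Mean = β/(α−1) = 38.8/12.1 = 3.207.
Mean > mode: the posterior has a right tail.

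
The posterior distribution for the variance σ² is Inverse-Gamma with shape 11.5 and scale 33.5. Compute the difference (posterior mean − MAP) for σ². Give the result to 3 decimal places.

Mode = β/(α+1) = 33.5/12.5 = 2.680.
Mean = β/(α−1) = 33.5/10.5 = 3.190.
Difference = 3.190 − 2.680 = 0.510.

0.510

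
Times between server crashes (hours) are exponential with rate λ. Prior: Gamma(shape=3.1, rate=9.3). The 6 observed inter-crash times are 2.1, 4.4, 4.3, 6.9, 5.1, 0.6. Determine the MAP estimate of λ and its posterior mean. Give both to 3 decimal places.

Σ times = 23.4. Posterior: Gamma(shape = 3.1+6 = 9.1, rate = 9.3+23.4 = 32.7).
Mode = (α−1)/β = 8.1/32.7 = 0.248.
Mean = α/β = 9.1/32.7 = 0.278.
Right-skewed posterior ⇒ mode < mean.

MAP = 0.248, posterior mean = 0.278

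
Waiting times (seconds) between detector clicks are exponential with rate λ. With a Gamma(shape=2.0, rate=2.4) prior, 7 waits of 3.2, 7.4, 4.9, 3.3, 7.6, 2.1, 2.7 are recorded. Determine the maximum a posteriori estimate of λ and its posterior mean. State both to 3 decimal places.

Σ times = 31.2. Posterior: Gamma(shape = 2.0+7 = 9.0, rate = 2.4+31.2 = 33.6).
Mode = (α−1)/β = 8.0/33.6 = 0.238.
Mean = α/β = 9.0/33.6 = 0.268.
Right-skewed posterior ⇒ mode < mean.

MAP = 0.238; posterior mean = 0.268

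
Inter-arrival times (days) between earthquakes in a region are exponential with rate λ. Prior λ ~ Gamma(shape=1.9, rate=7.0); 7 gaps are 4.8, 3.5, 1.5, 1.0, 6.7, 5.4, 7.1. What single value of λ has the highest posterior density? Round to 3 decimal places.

0.214

Σ times = 30.0. Posterior: Gamma(shape = 1.9+7 = 8.9, rate = 7.0+30.0 = 37.0).
Mode = (α−1)/β = 7.9/37.0 = 0.214.
Mean = α/β = 8.9/37.0 = 0.241.
This is the posterior mode — the MAP estimate.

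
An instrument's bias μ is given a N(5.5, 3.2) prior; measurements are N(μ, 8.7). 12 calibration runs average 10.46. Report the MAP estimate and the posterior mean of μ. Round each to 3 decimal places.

μ_MAP = 9.544, E[μ|data] = 9.544

Posterior for μ is Normal. Precision-weighted mean: (1/3.2·5.5 + 12/8.7·10.46) / (1/3.2 + 12/8.7) = 9.544.
A Normal posterior is symmetric, so mode = mean.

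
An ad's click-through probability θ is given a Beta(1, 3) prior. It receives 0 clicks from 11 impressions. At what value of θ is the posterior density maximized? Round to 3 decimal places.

Posterior: Beta(1+0, 3+11) = Beta(1, 14).
Since α = 1 ≤ 1 and β > 1, the Beta density is monotone decreasing on [0,1]; the mode is at 0.
Mean = 1/(1+14) = 0.067.
This is the posterior mode — the MAP estimate.

0.000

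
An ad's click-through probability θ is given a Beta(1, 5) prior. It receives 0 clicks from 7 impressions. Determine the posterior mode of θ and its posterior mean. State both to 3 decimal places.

MAP = 0.000; posterior mean = 0.077

Posterior: Beta(1+0, 5+7) = Beta(1, 12).
Since α = 1 ≤ 1 and β > 1, the Beta density is monotone decreasing on [0,1]; the mode is at 0.
Mean = 1/(1+12) = 0.077.
Mean > mode: the posterior has a right tail.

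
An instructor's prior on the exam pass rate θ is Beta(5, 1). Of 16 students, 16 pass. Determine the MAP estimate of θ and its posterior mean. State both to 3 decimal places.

Posterior: Beta(5+16, 1+0) = Beta(21, 1).
Since β = 1 ≤ 1 and α > 1, the Beta density is monotone increasing on [0,1]; the mode is at 1.
Mean = 21/(21+1) = 0.955.
The posterior is left-skewed, so the mode exceeds the mean.

MAP estimate = 1.000, posterior mean = 0.955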